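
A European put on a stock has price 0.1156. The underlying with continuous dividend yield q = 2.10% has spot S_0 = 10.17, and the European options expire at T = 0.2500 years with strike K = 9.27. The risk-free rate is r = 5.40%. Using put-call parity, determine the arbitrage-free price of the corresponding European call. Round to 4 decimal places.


Put-call parity: C - P = S_0 * exp(-qT) - K * exp(-rT).
S_0 * exp(-qT) = 10.1700 * 0.99476376 = 10.11674741
K * exp(-rT) = 9.2700 * 0.98659072 = 9.14569594
C = P + S*exp(-qT) - K*exp(-rT)
C = 0.1156 + 10.11674741 - 9.14569594 = 1.0867

Answer: Call price = 1.0867


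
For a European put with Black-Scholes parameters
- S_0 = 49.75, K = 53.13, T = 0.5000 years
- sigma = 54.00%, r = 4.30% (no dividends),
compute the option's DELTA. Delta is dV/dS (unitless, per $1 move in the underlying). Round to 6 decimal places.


Answer: Delta = -0.470075

Derivation:
d1 = 0.0750809205; d2 = -0.3067567413
phi(d1) = 0.3978194159; exp(-qT) = 1.0000000000; exp(-rT) = 0.9787294775
N(-d1) = 0.4700751641
Delta = -exp(-qT) * N(-d1) = -1.0000000000 * 0.4700751641 = -0.470075


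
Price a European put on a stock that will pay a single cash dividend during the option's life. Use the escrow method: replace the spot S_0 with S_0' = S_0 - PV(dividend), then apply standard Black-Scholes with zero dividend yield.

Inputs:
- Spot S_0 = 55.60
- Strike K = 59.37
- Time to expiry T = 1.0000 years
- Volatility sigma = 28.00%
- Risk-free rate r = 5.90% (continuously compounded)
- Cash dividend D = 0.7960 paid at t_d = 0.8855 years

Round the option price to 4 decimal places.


PV(D) = D * exp(-r * t_d) = 0.7960 * 0.94909678 = 0.75548104
S_0' = S_0 - PV(D) = 55.6000 - 0.75548104 = 54.84451896
d1 = (ln(S_0'/K) + (r + sigma^2/2)*T) / (sigma*sqrt(T)) = 0.06754716
d2 = d1 - sigma*sqrt(T) = -0.21245284
exp(-rT) = 0.94270677
N(-d1) = 0.47307306; N(-d2) = 0.58412312
P = K * exp(-rT) * N(-d2) - S_0' * N(-d1) = 59.3700 * 0.94270677 * 0.58412312 - 54.84451896 * 0.47307306 = 6.7470

Answer: Price = 6.7470


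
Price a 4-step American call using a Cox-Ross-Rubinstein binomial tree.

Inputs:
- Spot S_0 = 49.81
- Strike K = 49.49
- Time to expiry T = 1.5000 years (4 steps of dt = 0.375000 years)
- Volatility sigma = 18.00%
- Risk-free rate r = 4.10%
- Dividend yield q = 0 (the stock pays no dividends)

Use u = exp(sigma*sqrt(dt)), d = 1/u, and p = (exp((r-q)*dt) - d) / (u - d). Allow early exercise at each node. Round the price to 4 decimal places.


dt = T/N = 0.375000
u = exp(sigma*sqrt(dt)) = 1.116532; d = 1/u = 0.895631
p = (exp((r-q)*dt) - d) / (u - d) = 0.542610
Discount per step: exp(-r*dt) = 0.984743
Stock lattice S(k, i) with i counting down-moves:
  k=0: S(0,0) = 49.8100
  k=1: S(1,0) = 55.6144; S(1,1) = 44.6114
  k=2: S(2,0) = 62.0953; S(2,1) = 49.8100; S(2,2) = 39.9553
  k=3: S(3,0) = 69.3313; S(3,1) = 55.6144; S(3,2) = 44.6114; S(3,3) = 35.7852
  k=4: S(4,0) = 77.4106; S(4,1) = 62.0953; S(4,2) = 49.8100; S(4,3) = 39.9553; S(4,4) = 32.0503
Terminal payoffs V(N, i) = max(S_T - K, 0):
  V(4,0) = 27.920615; V(4,1) = 12.605272; V(4,2) = 0.320000; V(4,3) = 0.000000; V(4,4) = 0.000000
Backward induction: V(k, i) = exp(-r*dt) * [p * V(k+1, i) + (1-p) * V(k+1, i+1)]; then take max(V_cont, immediate exercise) for American.
  V(3,0) = exp(-r*dt) * [p*27.920615 + (1-p)*12.605272] = 20.596418; exercise = 19.841329; V(3,0) = max -> 20.596418
  V(3,1) = exp(-r*dt) * [p*12.605272 + (1-p)*0.320000] = 6.879525; exercise = 6.124436; V(3,1) = max -> 6.879525
  V(3,2) = exp(-r*dt) * [p*0.320000 + (1-p)*0.000000] = 0.170986; exercise = 0.000000; V(3,2) = max -> 0.170986
  V(3,3) = exp(-r*dt) * [p*0.000000 + (1-p)*0.000000] = 0.000000; exercise = 0.000000; V(3,3) = max -> 0.000000
  V(2,0) = exp(-r*dt) * [p*20.596418 + (1-p)*6.879525] = 14.103929; exercise = 12.605272; V(2,0) = max -> 14.103929
  V(2,1) = exp(-r*dt) * [p*6.879525 + (1-p)*0.170986] = 3.752961; exercise = 0.320000; V(2,1) = max -> 3.752961
  V(2,2) = exp(-r*dt) * [p*0.170986 + (1-p)*0.000000] = 0.091363; exercise = 0.000000; V(2,2) = max -> 0.091363
  V(1,0) = exp(-r*dt) * [p*14.103929 + (1-p)*3.752961] = 9.226549; exercise = 6.124436; V(1,0) = max -> 9.226549
  V(1,1) = exp(-r*dt) * [p*3.752961 + (1-p)*0.091363] = 2.046476; exercise = 0.000000; V(1,1) = max -> 2.046476
  V(0,0) = exp(-r*dt) * [p*9.226549 + (1-p)*2.046476] = 5.851791; exercise = 0.320000; V(0,0) = max -> 5.851791

Answer: Price = V(0,0) = 5.8518


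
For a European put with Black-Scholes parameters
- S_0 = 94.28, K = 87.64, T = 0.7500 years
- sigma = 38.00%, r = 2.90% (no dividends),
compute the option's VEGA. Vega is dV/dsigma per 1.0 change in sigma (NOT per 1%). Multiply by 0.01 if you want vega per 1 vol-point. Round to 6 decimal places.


Answer: Vega = 29.402684

Derivation:
d1 = 0.4525562010; d2 = 0.1234665475
phi(d1) = 0.3601113137; exp(-qT) = 1.0000000000; exp(-rT) = 0.9784848257
Vega = S * exp(-qT) * phi(d1) * sqrt(T) = 94.2800 * 1.0000000000 * 0.3601113137 * 0.8660254038 = 29.402684


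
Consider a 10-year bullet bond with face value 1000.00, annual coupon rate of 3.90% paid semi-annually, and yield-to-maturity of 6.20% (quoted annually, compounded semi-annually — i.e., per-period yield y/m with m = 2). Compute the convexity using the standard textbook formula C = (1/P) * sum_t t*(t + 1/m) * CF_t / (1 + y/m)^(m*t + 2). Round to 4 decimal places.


Answer: Convexity = 75.3533

Derivation:
Coupon per period c = face * coupon_rate / m = 19.500000
Periods per year m = 2; per-period yield y/m = 0.031000
Number of cashflows N = 20
Cashflows (t years, CF_t, discount factor 1/(1+y/m)^(m*t), PV):
  t = 0.5000: CF_t = 19.500000, DF = 0.969932, PV = 18.913676
  t = 1.0000: CF_t = 19.500000, DF = 0.940768, PV = 18.344982
  t = 1.5000: CF_t = 19.500000, DF = 0.912481, PV = 17.793387
  t = 2.0000: CF_t = 19.500000, DF = 0.885045, PV = 17.258377
  t = 2.5000: CF_t = 19.500000, DF = 0.858434, PV = 16.739454
  t = 3.0000: CF_t = 19.500000, DF = 0.832622, PV = 16.236134
  t = 3.5000: CF_t = 19.500000, DF = 0.807587, PV = 15.747947
  t = 4.0000: CF_t = 19.500000, DF = 0.783305, PV = 15.274440
  t = 4.5000: CF_t = 19.500000, DF = 0.759752, PV = 14.815169
  t = 5.0000: CF_t = 19.500000, DF = 0.736908, PV = 14.369709
  t = 5.5000: CF_t = 19.500000, DF = 0.714751, PV = 13.937642
  t = 6.0000: CF_t = 19.500000, DF = 0.693260, PV = 13.518566
  t = 6.5000: CF_t = 19.500000, DF = 0.672415, PV = 13.112091
  t = 7.0000: CF_t = 19.500000, DF = 0.652197, PV = 12.717838
  t = 7.5000: CF_t = 19.500000, DF = 0.632587, PV = 12.335440
  t = 8.0000: CF_t = 19.500000, DF = 0.613566, PV = 11.964539
  t = 8.5000: CF_t = 19.500000, DF = 0.595117, PV = 11.604790
  t = 9.0000: CF_t = 19.500000, DF = 0.577224, PV = 11.255859
  t = 9.5000: CF_t = 19.500000, DF = 0.559868, PV = 10.917419
  t = 10.0000: CF_t = 1019.500000, DF = 0.543034, PV = 553.622745
Price P = sum_t PV_t = 830.480203
Convexity numerator sum_t t*(t + 1/m) * CF_t / (1+y/m)^(m*t + 2):
  t = 0.5000: term = 8.896693
  t = 1.0000: term = 25.887565
  t = 1.5000: term = 50.218362
  t = 2.0000: term = 81.180669
  t = 2.5000: term = 118.109605
  t = 3.0000: term = 160.381617
  t = 3.5000: term = 207.412373
  t = 4.0000: term = 258.654753
  t = 4.5000: term = 313.596936
  t = 5.0000: term = 371.760567
  t = 5.5000: term = 432.699011
  t = 6.0000: term = 495.995692
  t = 6.5000: term = 561.262503
  t = 7.0000: term = 628.138293
  t = 7.5000: term = 696.287425
  t = 8.0000: term = 765.398398
  t = 8.5000: term = 835.182539
  t = 9.0000: term = 905.372753
  t = 9.5000: term = 975.722333
  t = 10.0000: term = 54687.225814
Convexity = (1/P) * sum = 62579.383903 / 830.480203 = 75.353252


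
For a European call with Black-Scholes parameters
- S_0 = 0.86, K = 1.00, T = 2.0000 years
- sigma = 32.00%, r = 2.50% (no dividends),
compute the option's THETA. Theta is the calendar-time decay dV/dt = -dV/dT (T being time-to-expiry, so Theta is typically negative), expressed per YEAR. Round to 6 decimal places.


Answer: Theta = -0.046585

Derivation:
d1 = 0.0034849543; d2 = -0.4490633857
phi(d1) = 0.3989398579; exp(-qT) = 1.0000000000; exp(-rT) = 0.9512294245
Theta = -S*exp(-qT)*phi(d1)*sigma/(2*sqrt(T)) - r*K*exp(-rT)*N(d2) + q*S*exp(-qT)*N(d1)
N(d1) = 0.5013902928; N(d2) = 0.3266929661; sqrt(T) = 1.4142135624
Term 1 = -0.8600 * 1.0000000000 * 0.3989398579 * 0.3200 / (2 * 1.4142135624) = -0.0388160076
Term 2 = -0.0250 * 1.0000 * 0.9512294245 * 0.3266929661 = -0.0077689991
Term 3 = 0 (no dividend yield, q = 0)
Theta = -0.0388160076 + (-0.0077689991) + (0.0000000000) = -0.046585


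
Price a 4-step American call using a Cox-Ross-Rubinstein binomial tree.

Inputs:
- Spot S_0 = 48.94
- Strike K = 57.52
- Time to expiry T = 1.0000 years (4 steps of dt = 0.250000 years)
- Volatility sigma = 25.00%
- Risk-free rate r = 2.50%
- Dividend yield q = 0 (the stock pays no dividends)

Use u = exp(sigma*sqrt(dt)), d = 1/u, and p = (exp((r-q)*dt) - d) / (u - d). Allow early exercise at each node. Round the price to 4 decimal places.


Answer: Price = V(0,0) = 2.6086

Derivation:
dt = T/N = 0.250000
u = exp(sigma*sqrt(dt)) = 1.133148; d = 1/u = 0.882497
p = (exp((r-q)*dt) - d) / (u - d) = 0.493804
Discount per step: exp(-r*dt) = 0.993769
Stock lattice S(k, i) with i counting down-moves:
  k=0: S(0,0) = 48.9400
  k=1: S(1,0) = 55.4563; S(1,1) = 43.1894
  k=2: S(2,0) = 62.8402; S(2,1) = 48.9400; S(2,2) = 38.1145
  k=3: S(3,0) = 71.2073; S(3,1) = 55.4563; S(3,2) = 43.1894; S(3,3) = 33.6359
  k=4: S(4,0) = 80.6884; S(4,1) = 62.8402; S(4,2) = 48.9400; S(4,3) = 38.1145; S(4,4) = 29.6836
Terminal payoffs V(N, i) = max(S_T - K, 0):
  V(4,0) = 23.168419; V(4,1) = 5.320204; V(4,2) = 0.000000; V(4,3) = 0.000000; V(4,4) = 0.000000
Backward induction: V(k, i) = exp(-r*dt) * [p * V(k+1, i) + (1-p) * V(k+1, i+1)]; then take max(V_cont, immediate exercise) for American.
  V(3,0) = exp(-r*dt) * [p*23.168419 + (1-p)*5.320204] = 14.045659; exercise = 13.687280; V(3,0) = max -> 14.045659
  V(3,1) = exp(-r*dt) * [p*5.320204 + (1-p)*0.000000] = 2.610768; exercise = 0.000000; V(3,1) = max -> 2.610768
  V(3,2) = exp(-r*dt) * [p*0.000000 + (1-p)*0.000000] = 0.000000; exercise = 0.000000; V(3,2) = max -> 0.000000
  V(3,3) = exp(-r*dt) * [p*0.000000 + (1-p)*0.000000] = 0.000000; exercise = 0.000000; V(3,3) = max -> 0.000000
  V(2,0) = exp(-r*dt) * [p*14.045659 + (1-p)*2.610768] = 8.205912; exercise = 5.320204; V(2,0) = max -> 8.205912
  V(2,1) = exp(-r*dt) * [p*2.610768 + (1-p)*0.000000] = 1.281175; exercise = 0.000000; V(2,1) = max -> 1.281175
  V(2,2) = exp(-r*dt) * [p*0.000000 + (1-p)*0.000000] = 0.000000; exercise = 0.000000; V(2,2) = max -> 0.000000
  V(1,0) = exp(-r*dt) * [p*8.205912 + (1-p)*1.281175] = 4.671348; exercise = 0.000000; V(1,0) = max -> 4.671348
  V(1,1) = exp(-r*dt) * [p*1.281175 + (1-p)*0.000000] = 0.628707; exercise = 0.000000; V(1,1) = max -> 0.628707
  V(0,0) = exp(-r*dt) * [p*4.671348 + (1-p)*0.628707] = 2.608623; exercise = 0.000000; V(0,0) = max -> 2.608623


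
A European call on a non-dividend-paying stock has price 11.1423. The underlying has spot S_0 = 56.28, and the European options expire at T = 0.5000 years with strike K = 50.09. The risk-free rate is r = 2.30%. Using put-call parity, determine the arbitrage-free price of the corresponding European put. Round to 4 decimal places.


Answer: Put price = 4.3796

Derivation:
Put-call parity: C - P = S_0 * exp(-qT) - K * exp(-rT).
S_0 * exp(-qT) = 56.2800 * 1.00000000 = 56.28000000
K * exp(-rT) = 50.0900 * 0.98856587 = 49.51726454
P = C - S*exp(-qT) + K*exp(-rT)
P = 11.1423 - 56.28000000 + 49.51726454 = 4.3796


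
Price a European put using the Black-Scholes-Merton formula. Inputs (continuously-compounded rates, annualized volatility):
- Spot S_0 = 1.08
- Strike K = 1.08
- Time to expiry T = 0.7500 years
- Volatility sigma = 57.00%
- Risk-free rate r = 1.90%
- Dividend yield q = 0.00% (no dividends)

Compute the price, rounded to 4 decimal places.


Answer: Price = 0.2015

Derivation:
d1 = (ln(S/K) + (r - q + 0.5*sigma^2) * T) / (sigma * sqrt(T)) = 0.27568475
d2 = d1 - sigma * sqrt(T) = -0.21794973
exp(-rT) = 0.98585105; exp(-qT) = 1.00000000
P = K * exp(-rT) * N(-d2) - S_0 * exp(-qT) * N(-d1)
N(-d1) = 0.39139510; N(-d2) = 0.58626586
P = 1.0800 * 0.98585105 * 0.58626586 - 1.0800 * 1.00000000 * 0.39139510 = 0.2015


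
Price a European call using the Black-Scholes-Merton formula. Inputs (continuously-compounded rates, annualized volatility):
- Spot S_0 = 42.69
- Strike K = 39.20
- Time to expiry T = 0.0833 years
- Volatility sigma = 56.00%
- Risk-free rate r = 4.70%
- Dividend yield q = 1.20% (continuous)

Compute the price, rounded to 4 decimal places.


d1 = (ln(S/K) + (r - q + 0.5*sigma^2) * T) / (sigma * sqrt(T)) = 0.62653940
d2 = d1 - sigma * sqrt(T) = 0.46491366
exp(-rT) = 0.99609255; exp(-qT) = 0.99900090
C = S_0 * exp(-qT) * N(d1) - K * exp(-rT) * N(d2)
N(d1) = 0.73451940; N(d2) = 0.67900335
C = 42.6900 * 0.99900090 * 0.73451940 - 39.2000 * 0.99609255 * 0.67900335 = 4.8124

Answer: Price = 4.8124


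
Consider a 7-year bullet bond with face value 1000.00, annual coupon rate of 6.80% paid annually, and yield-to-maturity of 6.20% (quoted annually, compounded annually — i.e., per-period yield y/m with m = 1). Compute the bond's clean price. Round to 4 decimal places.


Answer: Price = 1033.2575

Derivation:
Coupon per period c = face * coupon_rate / m = 68.000000
Periods per year m = 1; per-period yield y/m = 0.062000
Number of cashflows N = 7
Cashflows (t years, CF_t, discount factor 1/(1+y/m)^(m*t), PV):
  t = 1.0000: CF_t = 68.000000, DF = 0.941620, PV = 64.030132
  t = 2.0000: CF_t = 68.000000, DF = 0.886647, PV = 60.292026
  t = 3.0000: CF_t = 68.000000, DF = 0.834885, PV = 56.772153
  t = 4.0000: CF_t = 68.000000, DF = 0.786144, PV = 53.457771
  t = 5.0000: CF_t = 68.000000, DF = 0.740248, PV = 50.336884
  t = 6.0000: CF_t = 68.000000, DF = 0.697032, PV = 47.398196
  t = 7.0000: CF_t = 1068.000000, DF = 0.656339, PV = 700.970329
Price P = sum_t PV_t = 1033.257491


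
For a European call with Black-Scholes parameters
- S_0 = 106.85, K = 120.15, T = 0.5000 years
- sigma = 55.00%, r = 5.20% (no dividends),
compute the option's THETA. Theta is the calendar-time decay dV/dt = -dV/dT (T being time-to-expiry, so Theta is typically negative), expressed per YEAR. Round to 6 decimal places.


Answer: Theta = -18.596936

Derivation:
d1 = -0.0403436056; d2 = -0.4292523353
phi(d1) = 0.3986177519; exp(-qT) = 1.0000000000; exp(-rT) = 0.9743350896
Theta = -S*exp(-qT)*phi(d1)*sigma/(2*sqrt(T)) - r*K*exp(-rT)*N(d2) + q*S*exp(-qT)*N(d1)
N(d1) = 0.4839095949; N(d2) = 0.3338698001; sqrt(T) = 0.7071067812
Term 1 = -106.8500 * 1.0000000000 * 0.3986177519 * 0.5500 / (2 * 0.7071067812) = -16.5645199266
Term 2 = -0.0520 * 120.1500 * 0.9743350896 * 0.3338698001 = -2.0324159726
Term 3 = 0 (no dividend yield, q = 0)
Theta = -16.5645199266 + (-2.0324159726) + (0.0000000000) = -18.596936


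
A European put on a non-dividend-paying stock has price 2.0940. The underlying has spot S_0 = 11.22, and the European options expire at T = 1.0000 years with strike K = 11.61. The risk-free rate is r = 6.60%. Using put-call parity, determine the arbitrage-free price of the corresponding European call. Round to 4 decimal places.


Answer: Call price = 2.4455

Derivation:
Put-call parity: C - P = S_0 * exp(-qT) - K * exp(-rT).
S_0 * exp(-qT) = 11.2200 * 1.00000000 = 11.22000000
K * exp(-rT) = 11.6100 * 0.93613086 = 10.86847933
C = P + S*exp(-qT) - K*exp(-rT)
C = 2.0940 + 11.22000000 - 10.86847933 = 2.4455


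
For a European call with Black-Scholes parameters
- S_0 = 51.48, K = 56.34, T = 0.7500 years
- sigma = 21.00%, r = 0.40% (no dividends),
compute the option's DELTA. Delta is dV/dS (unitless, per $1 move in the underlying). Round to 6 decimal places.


Answer: Delta = 0.348784

Derivation:
d1 = -0.3886055570; d2 = -0.5704708918
phi(d1) = 0.3699284492; exp(-qT) = 1.0000000000; exp(-rT) = 0.9970044955
N(d1) = 0.3487839777
Delta = exp(-qT) * N(d1) = 1.0000000000 * 0.3487839777 = 0.348784


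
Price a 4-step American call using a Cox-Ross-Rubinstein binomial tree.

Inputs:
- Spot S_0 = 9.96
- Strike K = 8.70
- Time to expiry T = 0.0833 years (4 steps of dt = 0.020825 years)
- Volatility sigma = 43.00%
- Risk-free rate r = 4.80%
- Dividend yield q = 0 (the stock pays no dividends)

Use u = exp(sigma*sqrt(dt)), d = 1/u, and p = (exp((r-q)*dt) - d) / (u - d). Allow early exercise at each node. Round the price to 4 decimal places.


dt = T/N = 0.020825
u = exp(sigma*sqrt(dt)) = 1.064018; d = 1/u = 0.939833
p = (exp((r-q)*dt) - d) / (u - d) = 0.492545
Discount per step: exp(-r*dt) = 0.999001
Stock lattice S(k, i) with i counting down-moves:
  k=0: S(0,0) = 9.9600
  k=1: S(1,0) = 10.5976; S(1,1) = 9.3607
  k=2: S(2,0) = 11.2761; S(2,1) = 9.9600; S(2,2) = 8.7975
  k=3: S(3,0) = 11.9979; S(3,1) = 10.5976; S(3,2) = 9.3607; S(3,3) = 8.2682
  k=4: S(4,0) = 12.7660; S(4,1) = 11.2761; S(4,2) = 9.9600; S(4,3) = 8.7975; S(4,4) = 7.7707
Terminal payoffs V(N, i) = max(S_T - K, 0):
  V(4,0) = 4.066034; V(4,1) = 2.576067; V(4,2) = 1.260000; V(4,3) = 0.097535; V(4,4) = 0.000000
Backward induction: V(k, i) = exp(-r*dt) * [p * V(k+1, i) + (1-p) * V(k+1, i+1)]; then take max(V_cont, immediate exercise) for American.
  V(3,0) = exp(-r*dt) * [p*4.066034 + (1-p)*2.576067] = 3.306636; exercise = 3.297944; V(3,0) = max -> 3.306636
  V(3,1) = exp(-r*dt) * [p*2.576067 + (1-p)*1.260000] = 1.906316; exercise = 1.897624; V(3,1) = max -> 1.906316
  V(3,2) = exp(-r*dt) * [p*1.260000 + (1-p)*0.097535] = 0.669432; exercise = 0.660740; V(3,2) = max -> 0.669432
  V(3,3) = exp(-r*dt) * [p*0.097535 + (1-p)*0.000000] = 0.047992; exercise = 0.000000; V(3,3) = max -> 0.047992
  V(2,0) = exp(-r*dt) * [p*3.306636 + (1-p)*1.906316] = 2.593443; exercise = 2.576067; V(2,0) = max -> 2.593443
  V(2,1) = exp(-r*dt) * [p*1.906316 + (1-p)*0.669432] = 1.277376; exercise = 1.260000; V(2,1) = max -> 1.277376
  V(2,2) = exp(-r*dt) * [p*0.669432 + (1-p)*0.047992] = 0.353726; exercise = 0.097535; V(2,2) = max -> 0.353726
  V(1,0) = exp(-r*dt) * [p*2.593443 + (1-p)*1.277376] = 1.923674; exercise = 1.897624; V(1,0) = max -> 1.923674
  V(1,1) = exp(-r*dt) * [p*1.277376 + (1-p)*0.353726] = 0.807857; exercise = 0.660740; V(1,1) = max -> 0.807857
  V(0,0) = exp(-r*dt) * [p*1.923674 + (1-p)*0.807857] = 1.356091; exercise = 1.260000; V(0,0) = max -> 1.356091

Answer: Price = V(0,0) = 1.3561


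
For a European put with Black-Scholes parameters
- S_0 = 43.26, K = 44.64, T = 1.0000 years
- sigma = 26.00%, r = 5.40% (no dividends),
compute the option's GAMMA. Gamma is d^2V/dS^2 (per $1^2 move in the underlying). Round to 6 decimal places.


Answer: Gamma = 0.034644

Derivation:
d1 = 0.2169157787; d2 = -0.0430842213
phi(d1) = 0.3896662168; exp(-qT) = 1.0000000000; exp(-rT) = 0.9474321065
Gamma = exp(-qT) * phi(d1) / (S * sigma * sqrt(T)) = 1.0000000000 * 0.3896662168 / (43.2600 * 0.2600 * 1.0000000000) = 0.034644


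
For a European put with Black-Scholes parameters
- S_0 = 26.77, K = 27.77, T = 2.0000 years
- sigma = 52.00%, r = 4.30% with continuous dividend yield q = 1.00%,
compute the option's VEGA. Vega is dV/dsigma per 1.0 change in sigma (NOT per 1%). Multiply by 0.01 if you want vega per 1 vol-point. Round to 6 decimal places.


d1 = 0.4075730256; d2 = -0.3278180269
phi(d1) = 0.3671457324; exp(-qT) = 0.9801986733; exp(-rT) = 0.9175942312
Vega = S * exp(-qT) * phi(d1) * sqrt(T) = 26.7700 * 0.9801986733 * 0.3671457324 * 1.4142135624 = 13.624355

Answer: Vega = 13.624355


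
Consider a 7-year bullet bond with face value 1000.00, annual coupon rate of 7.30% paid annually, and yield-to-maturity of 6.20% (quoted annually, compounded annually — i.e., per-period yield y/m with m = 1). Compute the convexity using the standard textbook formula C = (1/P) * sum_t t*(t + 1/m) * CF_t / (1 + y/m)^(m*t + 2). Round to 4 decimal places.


Answer: Convexity = 38.1087

Derivation:
Coupon per period c = face * coupon_rate / m = 73.000000
Periods per year m = 1; per-period yield y/m = 0.062000
Number of cashflows N = 7
Cashflows (t years, CF_t, discount factor 1/(1+y/m)^(m*t), PV):
  t = 1.0000: CF_t = 73.000000, DF = 0.941620, PV = 68.738230
  t = 2.0000: CF_t = 73.000000, DF = 0.886647, PV = 64.725263
  t = 3.0000: CF_t = 73.000000, DF = 0.834885, PV = 60.946576
  t = 4.0000: CF_t = 73.000000, DF = 0.786144, PV = 57.388489
  t = 5.0000: CF_t = 73.000000, DF = 0.740248, PV = 54.038126
  t = 6.0000: CF_t = 73.000000, DF = 0.697032, PV = 50.883357
  t = 7.0000: CF_t = 1073.000000, DF = 0.656339, PV = 704.252026
Price P = sum_t PV_t = 1060.972067
Convexity numerator sum_t t*(t + 1/m) * CF_t / (1+y/m)^(m*t + 2):
  t = 1.0000: term = 121.893151
  t = 2.0000: term = 344.330936
  t = 3.0000: term = 648.457507
  t = 4.0000: term = 1017.667149
  t = 5.0000: term = 1437.382978
  t = 6.0000: term = 1894.855151
  t = 7.0000: term = 34967.702474
Convexity = (1/P) * sum = 40432.289347 / 1060.972067 = 38.108722


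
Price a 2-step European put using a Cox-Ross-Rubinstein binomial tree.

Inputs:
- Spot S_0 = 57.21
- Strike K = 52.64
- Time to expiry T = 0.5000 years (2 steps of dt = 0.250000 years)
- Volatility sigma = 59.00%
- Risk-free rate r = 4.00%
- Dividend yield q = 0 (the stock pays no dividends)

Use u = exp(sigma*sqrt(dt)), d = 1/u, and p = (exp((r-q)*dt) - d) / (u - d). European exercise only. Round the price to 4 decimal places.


dt = T/N = 0.250000
u = exp(sigma*sqrt(dt)) = 1.343126; d = 1/u = 0.744532
p = (exp((r-q)*dt) - d) / (u - d) = 0.443570
Discount per step: exp(-r*dt) = 0.990050
Stock lattice S(k, i) with i counting down-moves:
  k=0: S(0,0) = 57.2100
  k=1: S(1,0) = 76.8403; S(1,1) = 42.5947
  k=2: S(2,0) = 103.2062; S(2,1) = 57.2100; S(2,2) = 31.7131
Terminal payoffs V(N, i) = max(K - S_T, 0):
  V(2,0) = 0.000000; V(2,1) = 0.000000; V(2,2) = 20.926936
Backward induction: V(k, i) = exp(-r*dt) * [p * V(k+1, i) + (1-p) * V(k+1, i+1)].
  V(1,0) = exp(-r*dt) * [p*0.000000 + (1-p)*0.000000] = 0.000000
  V(1,1) = exp(-r*dt) * [p*0.000000 + (1-p)*20.926936] = 11.528515
  V(0,0) = exp(-r*dt) * [p*0.000000 + (1-p)*11.528515] = 6.350985

Answer: Price = V(0,0) = 6.3510


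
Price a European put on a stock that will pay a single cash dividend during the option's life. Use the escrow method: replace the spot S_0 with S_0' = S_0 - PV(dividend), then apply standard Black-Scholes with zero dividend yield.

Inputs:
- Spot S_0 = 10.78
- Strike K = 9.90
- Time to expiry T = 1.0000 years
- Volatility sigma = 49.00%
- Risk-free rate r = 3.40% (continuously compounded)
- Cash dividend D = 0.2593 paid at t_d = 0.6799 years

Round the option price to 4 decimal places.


PV(D) = D * exp(-r * t_d) = 0.2593 * 0.97714854 = 0.25337462
S_0' = S_0 - PV(D) = 10.7800 - 0.25337462 = 10.52662538
d1 = (ln(S_0'/K) + (r + sigma^2/2)*T) / (sigma*sqrt(T)) = 0.43963886
d2 = d1 - sigma*sqrt(T) = -0.05036114
exp(-rT) = 0.96657150
N(-d1) = 0.33009935; N(-d2) = 0.52008270
P = K * exp(-rT) * N(-d2) - S_0' * N(-d1) = 9.9000 * 0.96657150 * 0.52008270 - 10.52662538 * 0.33009935 = 1.5019

Answer: Price = 1.5019


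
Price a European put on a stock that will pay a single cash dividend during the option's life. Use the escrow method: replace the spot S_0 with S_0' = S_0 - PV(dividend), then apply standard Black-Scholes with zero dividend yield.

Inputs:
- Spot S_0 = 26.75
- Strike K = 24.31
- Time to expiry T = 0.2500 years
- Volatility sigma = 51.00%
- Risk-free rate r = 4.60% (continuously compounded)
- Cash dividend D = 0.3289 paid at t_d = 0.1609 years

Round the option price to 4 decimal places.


Answer: Price = 1.5377

Derivation:
PV(D) = D * exp(-r * t_d) = 0.3289 * 0.99262592 = 0.32647467
S_0' = S_0 - PV(D) = 26.7500 - 0.32647467 = 26.42352533
d1 = (ln(S_0'/K) + (r + sigma^2/2)*T) / (sigma*sqrt(T)) = 0.49952720
d2 = d1 - sigma*sqrt(T) = 0.24452720
exp(-rT) = 0.98856587
N(-d1) = 0.30870401; N(-d2) = 0.40341127
P = K * exp(-rT) * N(-d2) - S_0' * N(-d1) = 24.3100 * 0.98856587 * 0.40341127 - 26.42352533 * 0.30870401 = 1.5377


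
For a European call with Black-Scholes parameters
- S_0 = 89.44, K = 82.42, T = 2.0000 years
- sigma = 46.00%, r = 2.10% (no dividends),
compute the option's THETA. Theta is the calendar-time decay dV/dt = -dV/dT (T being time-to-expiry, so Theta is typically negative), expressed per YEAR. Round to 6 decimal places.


Answer: Theta = -5.821725

Derivation:
d1 = 0.5154806644; d2 = -0.1350575743
phi(d1) = 0.3493088850; exp(-qT) = 1.0000000000; exp(-rT) = 0.9588697806
Theta = -S*exp(-qT)*phi(d1)*sigma/(2*sqrt(T)) - r*K*exp(-rT)*N(d2) + q*S*exp(-qT)*N(d1)
N(d1) = 0.6968914111; N(d2) = 0.4462831768; sqrt(T) = 1.4142135624
Term 1 = -89.4400 * 1.0000000000 * 0.3493088850 * 0.4600 / (2 * 1.4142135624) = -5.0810592729
Term 2 = -0.0210 * 82.4200 * 0.9588697806 * 0.4462831768 = -0.7406653922
Term 3 = 0 (no dividend yield, q = 0)
Theta = -5.0810592729 + (-0.7406653922) + (0.0000000000) = -5.821725


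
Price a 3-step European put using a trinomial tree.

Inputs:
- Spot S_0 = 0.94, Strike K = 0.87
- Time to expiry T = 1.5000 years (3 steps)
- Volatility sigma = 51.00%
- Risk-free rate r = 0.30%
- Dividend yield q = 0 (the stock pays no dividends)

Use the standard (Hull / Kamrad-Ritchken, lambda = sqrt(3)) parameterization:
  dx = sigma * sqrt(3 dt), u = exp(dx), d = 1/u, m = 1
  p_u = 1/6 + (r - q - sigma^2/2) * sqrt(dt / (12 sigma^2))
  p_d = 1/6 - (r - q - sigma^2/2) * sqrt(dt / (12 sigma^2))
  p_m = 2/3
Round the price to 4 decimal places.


dt = T/N = 0.500000; dx = sigma*sqrt(3*dt) = 0.624620
u = exp(dx) = 1.867536; d = 1/u = 0.535465
p_u = 0.115816, p_m = 0.666667, p_d = 0.217518
Discount per step: exp(-r*dt) = 0.998501
Stock lattice S(k, j) with j the centered position index:
  k=0: S(0,+0) = 0.9400
  k=1: S(1,-1) = 0.5033; S(1,+0) = 0.9400; S(1,+1) = 1.7555
  k=2: S(2,-2) = 0.2695; S(2,-1) = 0.5033; S(2,+0) = 0.9400; S(2,+1) = 1.7555; S(2,+2) = 3.2784
  k=3: S(3,-3) = 0.1443; S(3,-2) = 0.2695; S(3,-1) = 0.5033; S(3,+0) = 0.9400; S(3,+1) = 1.7555; S(3,+2) = 3.2784; S(3,+3) = 6.1226
Terminal payoffs V(N, j) = max(K - S_T, 0):
  V(3,-3) = 0.725682; V(3,-2) = 0.600481; V(3,-1) = 0.366663; V(3,+0) = 0.000000; V(3,+1) = 0.000000; V(3,+2) = 0.000000; V(3,+3) = 0.000000
Backward induction: V(k, j) = exp(-r*dt) * [p_u * V(k+1, j+1) + p_m * V(k+1, j) + p_d * V(k+1, j-1)]
  V(2,-2) = exp(-r*dt) * [p_u*0.366663 + p_m*0.600481 + p_d*0.725682] = 0.599734
  V(2,-1) = exp(-r*dt) * [p_u*0.000000 + p_m*0.366663 + p_d*0.600481] = 0.374495
  V(2,+0) = exp(-r*dt) * [p_u*0.000000 + p_m*0.000000 + p_d*0.366663] = 0.079636
  V(2,+1) = exp(-r*dt) * [p_u*0.000000 + p_m*0.000000 + p_d*0.000000] = 0.000000
  V(2,+2) = exp(-r*dt) * [p_u*0.000000 + p_m*0.000000 + p_d*0.000000] = 0.000000
  V(1,-1) = exp(-r*dt) * [p_u*0.079636 + p_m*0.374495 + p_d*0.599734] = 0.388756
  V(1,+0) = exp(-r*dt) * [p_u*0.000000 + p_m*0.079636 + p_d*0.374495] = 0.134348
  V(1,+1) = exp(-r*dt) * [p_u*0.000000 + p_m*0.000000 + p_d*0.079636] = 0.017296
  V(0,+0) = exp(-r*dt) * [p_u*0.017296 + p_m*0.134348 + p_d*0.388756] = 0.175866

Answer: Price = V(0,0) = 0.1759


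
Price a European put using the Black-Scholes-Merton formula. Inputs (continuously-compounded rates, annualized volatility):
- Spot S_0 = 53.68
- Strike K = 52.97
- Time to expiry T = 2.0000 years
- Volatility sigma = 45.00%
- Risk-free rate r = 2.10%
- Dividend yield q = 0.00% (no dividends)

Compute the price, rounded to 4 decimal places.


d1 = (ln(S/K) + (r - q + 0.5*sigma^2) * T) / (sigma * sqrt(T)) = 0.40511684
d2 = d1 - sigma * sqrt(T) = -0.23127926
exp(-rT) = 0.95886978; exp(-qT) = 1.00000000
P = K * exp(-rT) * N(-d2) - S_0 * exp(-qT) * N(-d1)
N(-d1) = 0.34269581; N(-d2) = 0.59145107
P = 52.9700 * 0.95886978 * 0.59145107 - 53.6800 * 1.00000000 * 0.34269581 = 11.6447

Answer: Price = 11.6447


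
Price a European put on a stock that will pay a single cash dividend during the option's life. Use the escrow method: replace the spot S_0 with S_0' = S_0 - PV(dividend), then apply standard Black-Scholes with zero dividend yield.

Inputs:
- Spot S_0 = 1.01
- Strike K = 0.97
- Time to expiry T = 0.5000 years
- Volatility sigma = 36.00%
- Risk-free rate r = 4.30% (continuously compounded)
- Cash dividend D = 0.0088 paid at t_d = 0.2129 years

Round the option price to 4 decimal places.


PV(D) = D * exp(-r * t_d) = 0.0088 * 0.99088708 = 0.00871981
S_0' = S_0 - PV(D) = 1.0100 - 0.00871981 = 1.00128019
d1 = (ln(S_0'/K) + (r + sigma^2/2)*T) / (sigma*sqrt(T)) = 0.33642012
d2 = d1 - sigma*sqrt(T) = 0.08186168
exp(-rT) = 0.97872948
N(-d1) = 0.36827704; N(-d2) = 0.46737835
P = K * exp(-rT) * N(-d2) - S_0' * N(-d1) = 0.9700 * 0.97872948 * 0.46737835 - 1.00128019 * 0.36827704 = 0.0750

Answer: Price = 0.0750


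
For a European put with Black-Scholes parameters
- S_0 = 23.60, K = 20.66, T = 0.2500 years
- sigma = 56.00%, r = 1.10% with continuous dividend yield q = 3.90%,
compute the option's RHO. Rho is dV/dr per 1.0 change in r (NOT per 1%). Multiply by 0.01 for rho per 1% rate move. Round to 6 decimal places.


Answer: Rho = -1.948123

Derivation:
d1 = 0.5901687441; d2 = 0.3101687441
phi(d1) = 0.3351798229; exp(-qT) = 0.9902973771; exp(-rT) = 0.9972537778
N(-d2) = 0.3782163189
Rho = -K*T*exp(-rT)*N(-d2) = -20.6600 * 0.2500 * 0.9972537778 * 0.3782163189 = -1.948123


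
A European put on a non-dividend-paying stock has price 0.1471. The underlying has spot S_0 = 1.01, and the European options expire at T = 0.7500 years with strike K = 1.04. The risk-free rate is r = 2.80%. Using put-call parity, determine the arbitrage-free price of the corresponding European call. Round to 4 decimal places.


Put-call parity: C - P = S_0 * exp(-qT) - K * exp(-rT).
S_0 * exp(-qT) = 1.0100 * 1.00000000 = 1.01000000
K * exp(-rT) = 1.0400 * 0.97921896 = 1.01838772
C = P + S*exp(-qT) - K*exp(-rT)
C = 0.1471 + 1.01000000 - 1.01838772 = 0.1387

Answer: Call price = 0.1387


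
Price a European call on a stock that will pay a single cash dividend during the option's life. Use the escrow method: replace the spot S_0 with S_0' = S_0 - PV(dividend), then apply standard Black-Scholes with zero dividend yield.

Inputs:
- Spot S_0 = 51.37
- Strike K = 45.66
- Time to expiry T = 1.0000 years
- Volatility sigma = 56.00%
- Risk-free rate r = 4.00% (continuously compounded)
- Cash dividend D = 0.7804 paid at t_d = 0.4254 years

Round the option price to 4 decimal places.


Answer: Price = 14.1106

Derivation:
PV(D) = D * exp(-r * t_d) = 0.7804 * 0.98312795 = 0.76723306
S_0' = S_0 - PV(D) = 51.3700 - 0.76723306 = 50.60276694
d1 = (ln(S_0'/K) + (r + sigma^2/2)*T) / (sigma*sqrt(T)) = 0.53497074
d2 = d1 - sigma*sqrt(T) = -0.02502926
exp(-rT) = 0.96078944
N(d1) = 0.70366496; N(d2) = 0.49001581
C = S_0' * N(d1) - K * exp(-rT) * N(d2) = 50.60276694 * 0.70366496 - 45.6600 * 0.96078944 * 0.49001581 = 14.1106


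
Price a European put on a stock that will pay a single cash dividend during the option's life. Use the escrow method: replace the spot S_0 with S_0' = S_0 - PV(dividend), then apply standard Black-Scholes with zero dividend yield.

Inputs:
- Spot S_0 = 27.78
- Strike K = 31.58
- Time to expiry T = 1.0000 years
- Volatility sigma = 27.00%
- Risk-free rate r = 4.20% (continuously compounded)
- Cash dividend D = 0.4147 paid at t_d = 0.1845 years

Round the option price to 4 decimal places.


PV(D) = D * exp(-r * t_d) = 0.4147 * 0.99228095 = 0.41149891
S_0' = S_0 - PV(D) = 27.7800 - 0.41149891 = 27.36850109
d1 = (ln(S_0'/K) + (r + sigma^2/2)*T) / (sigma*sqrt(T)) = -0.23956019
d2 = d1 - sigma*sqrt(T) = -0.50956019
exp(-rT) = 0.95886978
N(-d1) = 0.59466439; N(-d2) = 0.69482019
P = K * exp(-rT) * N(-d2) - S_0' * N(-d1) = 31.5800 * 0.95886978 * 0.69482019 - 27.36850109 * 0.59466439 = 4.7649

Answer: Price = 4.7649


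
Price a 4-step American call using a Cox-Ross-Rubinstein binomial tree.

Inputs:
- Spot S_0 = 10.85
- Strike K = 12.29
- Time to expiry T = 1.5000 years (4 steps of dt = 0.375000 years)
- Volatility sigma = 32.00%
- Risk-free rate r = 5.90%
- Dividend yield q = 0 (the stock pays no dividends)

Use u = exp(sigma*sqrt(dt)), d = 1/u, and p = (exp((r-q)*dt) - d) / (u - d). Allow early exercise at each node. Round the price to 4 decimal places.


Answer: Price = V(0,0) = 1.5875

Derivation:
dt = T/N = 0.375000
u = exp(sigma*sqrt(dt)) = 1.216477; d = 1/u = 0.822046
p = (exp((r-q)*dt) - d) / (u - d) = 0.507885
Discount per step: exp(-r*dt) = 0.978118
Stock lattice S(k, i) with i counting down-moves:
  k=0: S(0,0) = 10.8500
  k=1: S(1,0) = 13.1988; S(1,1) = 8.9192
  k=2: S(2,0) = 16.0560; S(2,1) = 10.8500; S(2,2) = 7.3320
  k=3: S(3,0) = 19.5318; S(3,1) = 13.1988; S(3,2) = 8.9192; S(3,3) = 6.0272
  k=4: S(4,0) = 23.7600; S(4,1) = 16.0560; S(4,2) = 10.8500; S(4,3) = 7.3320; S(4,4) = 4.9547
Terminal payoffs V(N, i) = max(S_T - K, 0):
  V(4,0) = 11.469960; V(4,1) = 3.766013; V(4,2) = 0.000000; V(4,3) = 0.000000; V(4,4) = 0.000000
Backward induction: V(k, i) = exp(-r*dt) * [p * V(k+1, i) + (1-p) * V(k+1, i+1)]; then take max(V_cont, immediate exercise) for American.
  V(3,0) = exp(-r*dt) * [p*11.469960 + (1-p)*3.766013] = 7.510705; exercise = 7.241775; V(3,0) = max -> 7.510705
  V(3,1) = exp(-r*dt) * [p*3.766013 + (1-p)*0.000000] = 1.870847; exercise = 0.908778; V(3,1) = max -> 1.870847
  V(3,2) = exp(-r*dt) * [p*0.000000 + (1-p)*0.000000] = 0.000000; exercise = 0.000000; V(3,2) = max -> 0.000000
  V(3,3) = exp(-r*dt) * [p*0.000000 + (1-p)*0.000000] = 0.000000; exercise = 0.000000; V(3,3) = max -> 0.000000
  V(2,0) = exp(-r*dt) * [p*7.510705 + (1-p)*1.870847] = 4.631629; exercise = 3.766013; V(2,0) = max -> 4.631629
  V(2,1) = exp(-r*dt) * [p*1.870847 + (1-p)*0.000000] = 0.929383; exercise = 0.000000; V(2,1) = max -> 0.929383
  V(2,2) = exp(-r*dt) * [p*0.000000 + (1-p)*0.000000] = 0.000000; exercise = 0.000000; V(2,2) = max -> 0.000000
  V(1,0) = exp(-r*dt) * [p*4.631629 + (1-p)*0.929383] = 2.748216; exercise = 0.908778; V(1,0) = max -> 2.748216
  V(1,1) = exp(-r*dt) * [p*0.929383 + (1-p)*0.000000] = 0.461691; exercise = 0.000000; V(1,1) = max -> 0.461691
  V(0,0) = exp(-r*dt) * [p*2.748216 + (1-p)*0.461691] = 1.587469; exercise = 0.000000; V(0,0) = max -> 1.587469


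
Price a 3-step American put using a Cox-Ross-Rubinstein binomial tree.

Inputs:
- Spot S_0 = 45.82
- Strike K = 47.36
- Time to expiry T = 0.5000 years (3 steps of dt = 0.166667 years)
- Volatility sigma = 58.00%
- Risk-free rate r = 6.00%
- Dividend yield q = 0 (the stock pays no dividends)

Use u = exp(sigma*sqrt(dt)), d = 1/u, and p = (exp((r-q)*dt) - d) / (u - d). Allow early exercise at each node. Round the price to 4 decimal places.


Answer: Price = V(0,0) = 8.2452

Derivation:
dt = T/N = 0.166667
u = exp(sigma*sqrt(dt)) = 1.267167; d = 1/u = 0.789162
p = (exp((r-q)*dt) - d) / (u - d) = 0.462104
Discount per step: exp(-r*dt) = 0.990050
Stock lattice S(k, i) with i counting down-moves:
  k=0: S(0,0) = 45.8200
  k=1: S(1,0) = 58.0616; S(1,1) = 36.1594
  k=2: S(2,0) = 73.5738; S(2,1) = 45.8200; S(2,2) = 28.5356
  k=3: S(3,0) = 93.2303; S(3,1) = 58.0616; S(3,2) = 36.1594; S(3,3) = 22.5192
Terminal payoffs V(N, i) = max(K - S_T, 0):
  V(3,0) = 0.000000; V(3,1) = 0.000000; V(3,2) = 11.200610; V(3,3) = 24.840792
Backward induction: V(k, i) = exp(-r*dt) * [p * V(k+1, i) + (1-p) * V(k+1, i+1)]; then take max(V_cont, immediate exercise) for American.
  V(2,0) = exp(-r*dt) * [p*0.000000 + (1-p)*0.000000] = 0.000000; exercise = 0.000000; V(2,0) = max -> 0.000000
  V(2,1) = exp(-r*dt) * [p*0.000000 + (1-p)*11.200610] = 5.964813; exercise = 1.540000; V(2,1) = max -> 5.964813
  V(2,2) = exp(-r*dt) * [p*11.200610 + (1-p)*24.840792] = 18.353154; exercise = 18.824393; V(2,2) = max -> 18.824393
  V(1,0) = exp(-r*dt) * [p*0.000000 + (1-p)*5.964813] = 3.176523; exercise = 0.000000; V(1,0) = max -> 3.176523
  V(1,1) = exp(-r*dt) * [p*5.964813 + (1-p)*18.824393] = 12.753750; exercise = 11.200610; V(1,1) = max -> 12.753750
  V(0,0) = exp(-r*dt) * [p*3.176523 + (1-p)*12.753750] = 8.245207; exercise = 1.540000; V(0,0) = max -> 8.245207


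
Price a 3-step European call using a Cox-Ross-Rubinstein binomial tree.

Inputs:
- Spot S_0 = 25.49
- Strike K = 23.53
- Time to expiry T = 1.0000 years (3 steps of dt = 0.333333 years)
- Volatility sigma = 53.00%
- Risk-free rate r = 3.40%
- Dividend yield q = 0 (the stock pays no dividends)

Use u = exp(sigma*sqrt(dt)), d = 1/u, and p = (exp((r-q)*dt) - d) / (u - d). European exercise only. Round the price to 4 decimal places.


dt = T/N = 0.333333
u = exp(sigma*sqrt(dt)) = 1.357976; d = 1/u = 0.736390
p = (exp((r-q)*dt) - d) / (u - d) = 0.442429
Discount per step: exp(-r*dt) = 0.988731
Stock lattice S(k, i) with i counting down-moves:
  k=0: S(0,0) = 25.4900
  k=1: S(1,0) = 34.6148; S(1,1) = 18.7706
  k=2: S(2,0) = 47.0061; S(2,1) = 25.4900; S(2,2) = 13.8225
  k=3: S(3,0) = 63.8332; S(3,1) = 34.6148; S(3,2) = 18.7706; S(3,3) = 10.1787
Terminal payoffs V(N, i) = max(S_T - K, 0):
  V(3,0) = 40.303182; V(3,1) = 11.084818; V(3,2) = 0.000000; V(3,3) = 0.000000
Backward induction: V(k, i) = exp(-r*dt) * [p * V(k+1, i) + (1-p) * V(k+1, i+1)].
  V(2,0) = exp(-r*dt) * [p*40.303182 + (1-p)*11.084818] = 23.741274
  V(2,1) = exp(-r*dt) * [p*11.084818 + (1-p)*0.000000] = 4.848978
  V(2,2) = exp(-r*dt) * [p*0.000000 + (1-p)*0.000000] = 0.000000
  V(1,0) = exp(-r*dt) * [p*23.741274 + (1-p)*4.848978] = 13.058639
  V(1,1) = exp(-r*dt) * [p*4.848978 + (1-p)*0.000000] = 2.121153
  V(0,0) = exp(-r*dt) * [p*13.058639 + (1-p)*2.121153] = 6.881778

Answer: Price = V(0,0) = 6.8818


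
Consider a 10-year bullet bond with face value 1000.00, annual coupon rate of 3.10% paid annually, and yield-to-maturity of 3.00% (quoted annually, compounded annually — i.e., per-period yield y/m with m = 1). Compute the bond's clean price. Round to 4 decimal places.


Answer: Price = 1008.5302

Derivation:
Coupon per period c = face * coupon_rate / m = 31.000000
Periods per year m = 1; per-period yield y/m = 0.030000
Number of cashflows N = 10
Cashflows (t years, CF_t, discount factor 1/(1+y/m)^(m*t), PV):
  t = 1.0000: CF_t = 31.000000, DF = 0.970874, PV = 30.097087
  t = 2.0000: CF_t = 31.000000, DF = 0.942596, PV = 29.220473
  t = 3.0000: CF_t = 31.000000, DF = 0.915142, PV = 28.369391
  t = 4.0000: CF_t = 31.000000, DF = 0.888487, PV = 27.543098
  t = 5.0000: CF_t = 31.000000, DF = 0.862609, PV = 26.740872
  t = 6.0000: CF_t = 31.000000, DF = 0.837484, PV = 25.962012
  t = 7.0000: CF_t = 31.000000, DF = 0.813092, PV = 25.205837
  t = 8.0000: CF_t = 31.000000, DF = 0.789409, PV = 24.471686
  t = 9.0000: CF_t = 31.000000, DF = 0.766417, PV = 23.758919
  t = 10.0000: CF_t = 1031.000000, DF = 0.744094, PV = 767.160826
Price P = sum_t PV_t = 1008.530203


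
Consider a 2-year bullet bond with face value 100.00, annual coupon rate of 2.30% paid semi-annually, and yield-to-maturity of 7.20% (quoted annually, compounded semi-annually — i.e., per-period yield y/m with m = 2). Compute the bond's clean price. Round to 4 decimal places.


Coupon per period c = face * coupon_rate / m = 1.150000
Periods per year m = 2; per-period yield y/m = 0.036000
Number of cashflows N = 4
Cashflows (t years, CF_t, discount factor 1/(1+y/m)^(m*t), PV):
  t = 0.5000: CF_t = 1.150000, DF = 0.965251, PV = 1.110039
  t = 1.0000: CF_t = 1.150000, DF = 0.931709, PV = 1.071466
  t = 1.5000: CF_t = 1.150000, DF = 0.899333, PV = 1.034233
  t = 2.0000: CF_t = 101.150000, DF = 0.868082, PV = 87.806540
Price P = sum_t PV_t = 91.022278

Answer: Price = 91.0223


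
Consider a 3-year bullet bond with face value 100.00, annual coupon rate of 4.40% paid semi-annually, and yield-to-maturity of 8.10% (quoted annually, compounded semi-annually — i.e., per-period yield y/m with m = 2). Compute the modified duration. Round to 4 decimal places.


Answer: Modified duration = 2.7230

Derivation:
Coupon per period c = face * coupon_rate / m = 2.200000
Periods per year m = 2; per-period yield y/m = 0.040500
Number of cashflows N = 6
Cashflows (t years, CF_t, discount factor 1/(1+y/m)^(m*t), PV):
  t = 0.5000: CF_t = 2.200000, DF = 0.961076, PV = 2.114368
  t = 1.0000: CF_t = 2.200000, DF = 0.923668, PV = 2.032069
  t = 1.5000: CF_t = 2.200000, DF = 0.887715, PV = 1.952974
  t = 2.0000: CF_t = 2.200000, DF = 0.853162, PV = 1.876957
  t = 2.5000: CF_t = 2.200000, DF = 0.819954, PV = 1.803899
  t = 3.0000: CF_t = 102.200000, DF = 0.788039, PV = 80.537545
Price P = sum_t PV_t = 90.317813
First compute Macaulay numerator sum_t t * PV_t:
  t * PV_t at t = 0.5000: 1.057184
  t * PV_t at t = 1.0000: 2.032069
  t * PV_t at t = 1.5000: 2.929461
  t * PV_t at t = 2.0000: 3.753914
  t * PV_t at t = 2.5000: 4.509748
  t * PV_t at t = 3.0000: 241.612636
Macaulay duration D = 255.895012 / 90.317813 = 2.833273
Modified duration = D / (1 + y/m) = 2.833273 / (1 + 0.040500) = 2.722992
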